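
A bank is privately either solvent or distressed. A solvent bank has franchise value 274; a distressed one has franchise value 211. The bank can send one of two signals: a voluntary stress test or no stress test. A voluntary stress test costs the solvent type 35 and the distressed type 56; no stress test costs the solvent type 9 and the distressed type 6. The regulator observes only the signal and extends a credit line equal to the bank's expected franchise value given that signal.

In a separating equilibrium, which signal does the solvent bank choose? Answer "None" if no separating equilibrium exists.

None

Try solvent → stress test, distressed → no stress test:
  If types separate, stress test earns payment 274 and no stress test earns 211.
  Solvent: stress test gives 274 − 35 = 239; no stress test gives 211 − 9 = 202. No deviation. ✓
  Distressed: no stress test gives 211 − 6 = 205; stress test gives 274 − 56 = 218. Would deviate. ✗
Try solvent → no stress test, distressed → stress test:
  If types separate, no stress test earns payment 274 and stress test earns 211.
  Solvent: no stress test gives 274 − 9 = 265; stress test gives 211 − 35 = 176. No deviation. ✓
  Distressed: stress test gives 211 − 56 = 155; no stress test gives 274 − 6 = 268. Would deviate. ✗
Neither assignment is incentive-compatible.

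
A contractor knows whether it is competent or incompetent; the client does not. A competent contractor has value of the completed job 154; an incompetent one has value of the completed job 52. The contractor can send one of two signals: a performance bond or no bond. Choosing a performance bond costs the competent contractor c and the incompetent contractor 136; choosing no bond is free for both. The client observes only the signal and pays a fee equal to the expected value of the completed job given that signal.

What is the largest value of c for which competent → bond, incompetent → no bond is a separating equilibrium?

102

Under separation: bond → competent (pays 154); no bond → incompetent (pays 52).
Incompetent: 52 − 0 = 52 ≥ 154 − 136 = 18. Holds regardless of c. ✓
Competent: 154 − c ≥ 52 − 0, so c ≤ 154 − 52 = 102.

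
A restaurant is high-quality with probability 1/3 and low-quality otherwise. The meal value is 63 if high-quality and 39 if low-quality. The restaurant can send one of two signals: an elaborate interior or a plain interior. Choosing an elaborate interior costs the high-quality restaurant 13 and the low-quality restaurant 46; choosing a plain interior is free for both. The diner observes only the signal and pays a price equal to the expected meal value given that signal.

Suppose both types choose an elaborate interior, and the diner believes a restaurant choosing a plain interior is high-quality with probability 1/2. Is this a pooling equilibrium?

At the pooled signal (elaborate interior) the diner holds the prior 1/3 and pays 1/3·63 + 2/3·39 = 47. Off-path (plain interior) belief 1/2 gives 1/2·63 + 1/2·39 = 51.
High-quality: elaborate interior gives 47 − 13 = 34; plain interior gives 51 − 0 = 51. Deviates. ✗
Low-quality: elaborate interior gives 47 − 46 = 1; plain interior gives 51 − 0 = 51. Deviates. ✗

No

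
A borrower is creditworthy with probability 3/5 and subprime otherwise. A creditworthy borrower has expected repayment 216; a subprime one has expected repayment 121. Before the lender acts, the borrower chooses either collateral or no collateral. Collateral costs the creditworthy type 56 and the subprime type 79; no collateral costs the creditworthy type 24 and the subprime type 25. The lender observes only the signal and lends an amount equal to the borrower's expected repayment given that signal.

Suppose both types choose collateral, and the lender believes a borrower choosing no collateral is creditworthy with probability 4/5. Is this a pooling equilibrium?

No

At the pooled signal (collateral) the lender holds the prior 3/5 and pays 3/5·216 + 2/5·121 = 178. Off-path (no collateral) belief 4/5 gives 4/5·216 + 1/5·121 = 197.
Creditworthy: collateral gives 178 − 56 = 122; no collateral gives 197 − 24 = 173. Deviates. ✗
Subprime: collateral gives 178 − 79 = 99; no collateral gives 197 − 25 = 172. Deviates. ✗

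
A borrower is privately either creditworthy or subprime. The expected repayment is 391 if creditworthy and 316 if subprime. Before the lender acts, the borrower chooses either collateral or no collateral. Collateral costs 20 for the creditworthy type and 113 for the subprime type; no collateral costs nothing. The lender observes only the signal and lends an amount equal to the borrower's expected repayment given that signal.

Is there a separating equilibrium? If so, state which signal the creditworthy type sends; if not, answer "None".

Try creditworthy → collateral, subprime → no collateral:
  Under separation the lender infers type exactly: collateral → creditworthy (pays 391), no collateral → subprime (pays 316).
  Creditworthy: collateral gives 391 − 20 = 371; no collateral gives 316 − 0 = 316. No deviation. ✓
  Subprime: no collateral gives 316 − 0 = 316; collateral gives 391 − 113 = 278. No deviation. ✓
Both hold — the creditworthy type sends collateral.

collateral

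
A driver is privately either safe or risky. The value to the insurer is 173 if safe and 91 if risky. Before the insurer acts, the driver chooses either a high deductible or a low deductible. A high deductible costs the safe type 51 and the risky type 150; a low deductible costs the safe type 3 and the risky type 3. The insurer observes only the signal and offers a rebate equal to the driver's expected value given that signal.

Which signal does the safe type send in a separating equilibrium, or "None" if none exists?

Try safe → high deductible, risky → low deductible:
  If types separate, high deductible earns payment 173 and low deductible earns 91.
  Safe: high deductible gives 173 − 51 = 122; low deductible gives 91 − 3 = 88. No deviation. ✓
  Risky: low deductible gives 91 − 3 = 88; high deductible gives 173 − 150 = 23. No deviation. ✓
Both hold — the safe type sends high deductible.

high deductible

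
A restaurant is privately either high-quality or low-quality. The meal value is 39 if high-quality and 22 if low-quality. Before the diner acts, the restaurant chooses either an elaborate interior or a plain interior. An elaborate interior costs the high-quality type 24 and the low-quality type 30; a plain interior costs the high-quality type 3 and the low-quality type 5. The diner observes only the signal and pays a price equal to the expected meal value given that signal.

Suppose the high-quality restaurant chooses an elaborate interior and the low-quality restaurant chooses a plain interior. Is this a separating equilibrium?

No

If types separate, elaborate interior earns payment 39 and plain interior earns 22.
High-quality: elaborate interior gives 39 − 24 = 15; plain interior gives 22 − 3 = 19. Would deviate. ✗
Low-quality: plain interior gives 22 − 5 = 17; elaborate interior gives 39 − 30 = 9. No deviation. ✓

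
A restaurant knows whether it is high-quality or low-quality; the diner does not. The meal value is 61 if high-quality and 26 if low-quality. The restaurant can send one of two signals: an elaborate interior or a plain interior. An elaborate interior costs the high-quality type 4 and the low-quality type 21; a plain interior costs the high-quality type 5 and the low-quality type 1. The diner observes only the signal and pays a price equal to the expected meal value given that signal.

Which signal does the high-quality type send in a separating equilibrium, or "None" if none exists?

None

Try high-quality → elaborate interior, low-quality → plain interior:
  If types separate, elaborate interior earns payment 61 and plain interior earns 26.
  High-quality: elaborate interior gives 61 − 4 = 57; plain interior gives 26 − 5 = 21. No deviation. ✓
  Low-quality: plain interior gives 26 − 1 = 25; elaborate interior gives 61 − 21 = 40. Would deviate. ✗
Try high-quality → plain interior, low-quality → elaborate interior:
  If types separate, plain interior earns payment 61 and elaborate interior earns 26.
  High-quality: plain interior gives 61 − 5 = 56; elaborate interior gives 26 − 4 = 22. No deviation. ✓
  Low-quality: elaborate interior gives 26 − 21 = 5; plain interior gives 61 − 1 = 60. Would deviate. ✗
Neither assignment is incentive-compatible.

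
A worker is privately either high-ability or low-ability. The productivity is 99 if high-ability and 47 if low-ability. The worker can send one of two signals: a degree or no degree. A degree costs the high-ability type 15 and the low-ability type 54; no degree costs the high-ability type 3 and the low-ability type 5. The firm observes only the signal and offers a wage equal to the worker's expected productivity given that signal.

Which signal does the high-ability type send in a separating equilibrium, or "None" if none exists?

None

Try high-ability → degree, low-ability → no degree:
  Under separation the firm infers type exactly: degree → high-ability (pays 99), no degree → low-ability (pays 47).
  High-ability: degree gives 99 − 15 = 84; no degree gives 47 − 3 = 44. No deviation. ✓
  Low-ability: no degree gives 47 − 5 = 42; degree gives 99 − 54 = 45. Would deviate. ✗
Try high-ability → no degree, low-ability → degree:
  Under separation the firm infers type exactly: no degree → high-ability (pays 99), degree → low-ability (pays 47).
  High-ability: no degree gives 99 − 3 = 96; degree gives 47 − 15 = 32. No deviation. ✓
  Low-ability: degree gives 47 − 54 = -7; no degree gives 99 − 5 = 94. Would deviate. ✗
Neither assignment is incentive-compatible.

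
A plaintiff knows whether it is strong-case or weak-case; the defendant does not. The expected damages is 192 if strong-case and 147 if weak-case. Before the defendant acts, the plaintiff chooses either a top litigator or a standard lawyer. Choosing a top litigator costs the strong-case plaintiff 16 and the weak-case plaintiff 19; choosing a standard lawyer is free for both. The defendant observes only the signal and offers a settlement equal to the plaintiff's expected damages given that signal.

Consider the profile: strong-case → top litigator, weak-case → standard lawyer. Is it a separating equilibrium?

If types separate, top litigator earns payment 192 and standard lawyer earns 147.
Strong-case: top litigator gives 192 − 16 = 176; standard lawyer gives 147 − 0 = 147. No deviation. ✓
Weak-case: standard lawyer gives 147 − 0 = 147; top litigator gives 192 − 19 = 173. Would deviate. ✗

No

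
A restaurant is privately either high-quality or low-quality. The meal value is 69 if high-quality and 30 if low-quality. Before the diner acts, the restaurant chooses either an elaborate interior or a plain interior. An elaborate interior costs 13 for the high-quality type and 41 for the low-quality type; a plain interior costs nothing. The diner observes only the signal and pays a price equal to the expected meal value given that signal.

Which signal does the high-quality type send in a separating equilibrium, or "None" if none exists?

Try high-quality → elaborate interior, low-quality → plain interior:
  If types separate, elaborate interior earns payment 69 and plain interior earns 30.
  High-quality: elaborate interior gives 69 − 13 = 56; plain interior gives 30 − 0 = 30. No deviation. ✓
  Low-quality: plain interior gives 30 − 0 = 30; elaborate interior gives 69 − 41 = 28. No deviation. ✓
Both hold — the high-quality type sends elaborate interior.

elaborate interior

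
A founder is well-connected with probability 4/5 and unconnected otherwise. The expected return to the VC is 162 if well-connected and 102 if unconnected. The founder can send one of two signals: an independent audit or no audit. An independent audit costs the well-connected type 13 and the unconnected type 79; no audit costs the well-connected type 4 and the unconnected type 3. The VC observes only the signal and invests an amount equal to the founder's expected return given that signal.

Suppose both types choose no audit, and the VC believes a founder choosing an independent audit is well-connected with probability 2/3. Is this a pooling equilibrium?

On the equilibrium path (no audit) the VC holds the prior 4/5 and pays 4/5·162 + 1/5·102 = 150. Off-path (audit) belief 2/3 gives 2/3·162 + 1/3·102 = 142.
Well-connected: no audit gives 150 − 4 = 146; audit gives 142 − 13 = 129. Stays. ✓
Unconnected: no audit gives 150 − 3 = 147; audit gives 142 − 79 = 63. Stays. ✓
Beliefs are Bayes-consistent on-path and both types best-respond.

Yes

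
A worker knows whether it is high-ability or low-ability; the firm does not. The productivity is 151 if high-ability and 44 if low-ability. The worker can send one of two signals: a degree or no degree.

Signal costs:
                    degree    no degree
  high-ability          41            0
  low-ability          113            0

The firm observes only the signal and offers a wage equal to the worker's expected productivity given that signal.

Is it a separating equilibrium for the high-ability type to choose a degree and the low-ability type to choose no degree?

Under separation the firm infers type exactly: degree → high-ability (pays 151), no degree → low-ability (pays 44).
High-ability: degree gives 151 − 41 = 110; no degree gives 44 − 0 = 44. No deviation. ✓
Low-ability: no degree gives 44 − 0 = 44; degree gives 151 − 113 = 38. No deviation. ✓
Neither type gains from mimicking the other.

Yes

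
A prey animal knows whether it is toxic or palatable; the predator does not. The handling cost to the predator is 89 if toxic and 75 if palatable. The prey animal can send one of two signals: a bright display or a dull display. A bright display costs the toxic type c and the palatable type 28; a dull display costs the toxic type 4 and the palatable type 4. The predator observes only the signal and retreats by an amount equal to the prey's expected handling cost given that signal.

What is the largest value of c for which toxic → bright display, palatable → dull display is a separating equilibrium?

Under separation: bright display → toxic (pays 89); dull display → palatable (pays 75).
Palatable: 75 − 4 = 71 ≥ 89 − 28 = 61. Holds regardless of c. ✓
Toxic: 89 − c ≥ 75 − 4, so c ≤ 89 − 71 = 18.

18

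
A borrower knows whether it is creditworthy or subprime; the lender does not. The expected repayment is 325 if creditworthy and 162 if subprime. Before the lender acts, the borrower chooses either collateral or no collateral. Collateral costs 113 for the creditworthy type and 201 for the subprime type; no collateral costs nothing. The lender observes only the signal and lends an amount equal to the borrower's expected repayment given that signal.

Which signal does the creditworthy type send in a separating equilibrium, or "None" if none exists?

Try creditworthy → collateral, subprime → no collateral:
  If types separate, collateral earns payment 325 and no collateral earns 162.
  Creditworthy: collateral gives 325 − 113 = 212; no collateral gives 162 − 0 = 162. No deviation. ✓
  Subprime: no collateral gives 162 − 0 = 162; collateral gives 325 − 201 = 124. No deviation. ✓
Both hold — the creditworthy type sends collateral.

collateral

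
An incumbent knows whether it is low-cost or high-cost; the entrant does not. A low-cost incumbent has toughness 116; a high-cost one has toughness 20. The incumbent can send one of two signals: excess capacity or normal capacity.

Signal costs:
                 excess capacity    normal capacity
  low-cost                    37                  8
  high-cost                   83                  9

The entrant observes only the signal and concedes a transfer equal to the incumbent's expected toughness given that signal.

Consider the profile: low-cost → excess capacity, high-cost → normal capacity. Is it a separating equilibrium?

No

Under separation the entrant infers type exactly: excess capacity → low-cost (pays 116), normal capacity → high-cost (pays 20).
Low-cost: excess capacity gives 116 − 37 = 79; normal capacity gives 20 − 8 = 12. No deviation. ✓
High-cost: normal capacity gives 20 − 9 = 11; excess capacity gives 116 − 83 = 33. Would deviate. ✗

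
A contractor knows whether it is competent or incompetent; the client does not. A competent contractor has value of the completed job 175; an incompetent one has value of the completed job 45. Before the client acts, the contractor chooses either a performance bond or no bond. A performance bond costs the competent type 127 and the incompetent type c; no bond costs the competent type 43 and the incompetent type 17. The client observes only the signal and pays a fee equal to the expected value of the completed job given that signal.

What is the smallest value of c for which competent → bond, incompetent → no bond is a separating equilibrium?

Under separation: bond → competent (pays 175); no bond → incompetent (pays 45).
Competent: 175 − 127 = 48 ≥ 45 − 43 = 2. Holds regardless of c. ✓
Incompetent: 45 − 17 ≥ 175 − c, so c ≥ 175 − 28 = 147.

147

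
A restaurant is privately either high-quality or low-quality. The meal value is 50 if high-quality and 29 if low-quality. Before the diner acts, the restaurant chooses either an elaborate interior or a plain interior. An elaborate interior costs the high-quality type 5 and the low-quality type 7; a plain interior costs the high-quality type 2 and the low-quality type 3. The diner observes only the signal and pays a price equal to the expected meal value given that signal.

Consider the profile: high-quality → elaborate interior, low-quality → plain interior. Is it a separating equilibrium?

If types separate, elaborate interior earns payment 50 and plain interior earns 29.
High-quality: elaborate interior gives 50 − 5 = 45; plain interior gives 29 − 2 = 27. No deviation. ✓
Low-quality: plain interior gives 29 − 3 = 26; elaborate interior gives 50 − 7 = 43. Would deviate. ✗

No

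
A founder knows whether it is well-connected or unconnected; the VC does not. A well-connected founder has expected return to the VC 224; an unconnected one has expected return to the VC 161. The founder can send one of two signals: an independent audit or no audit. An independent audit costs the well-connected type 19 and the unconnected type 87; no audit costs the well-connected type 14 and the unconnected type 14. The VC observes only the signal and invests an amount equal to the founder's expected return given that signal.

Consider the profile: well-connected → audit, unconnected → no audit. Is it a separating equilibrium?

Yes

If types separate, audit earns payment 224 and no audit earns 161.
Well-connected: audit gives 224 − 19 = 205; no audit gives 161 − 14 = 147. No deviation. ✓
Unconnected: no audit gives 161 − 14 = 147; audit gives 224 − 87 = 137. No deviation. ✓
Both incentive constraints hold.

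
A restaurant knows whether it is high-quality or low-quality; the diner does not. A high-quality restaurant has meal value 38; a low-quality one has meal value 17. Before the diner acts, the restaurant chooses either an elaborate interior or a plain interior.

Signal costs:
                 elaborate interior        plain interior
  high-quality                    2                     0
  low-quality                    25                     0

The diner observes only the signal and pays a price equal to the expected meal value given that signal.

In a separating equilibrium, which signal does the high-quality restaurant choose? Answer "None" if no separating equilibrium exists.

elaborate interior

Try high-quality → elaborate interior, low-quality → plain interior:
  Under separation the diner infers type exactly: elaborate interior → high-quality (pays 38), plain interior → low-quality (pays 17).
  High-quality: elaborate interior gives 38 − 2 = 36; plain interior gives 17 − 0 = 17. No deviation. ✓
  Low-quality: plain interior gives 17 − 0 = 17; elaborate interior gives 38 − 25 = 13. No deviation. ✓
Both hold — the high-quality type sends elaborate interior.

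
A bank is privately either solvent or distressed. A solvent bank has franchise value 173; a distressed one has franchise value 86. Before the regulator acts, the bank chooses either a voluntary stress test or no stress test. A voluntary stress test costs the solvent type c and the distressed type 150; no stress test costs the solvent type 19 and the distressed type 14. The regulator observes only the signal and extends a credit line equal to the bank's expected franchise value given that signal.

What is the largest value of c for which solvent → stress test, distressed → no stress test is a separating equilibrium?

106

Under separation: stress test → solvent (pays 173); no stress test → distressed (pays 86).
Distressed: 86 − 14 = 72 ≥ 173 − 150 = 23. Holds regardless of c. ✓
Solvent: 173 − c ≥ 86 − 19, so c ≤ 173 − 67 = 106.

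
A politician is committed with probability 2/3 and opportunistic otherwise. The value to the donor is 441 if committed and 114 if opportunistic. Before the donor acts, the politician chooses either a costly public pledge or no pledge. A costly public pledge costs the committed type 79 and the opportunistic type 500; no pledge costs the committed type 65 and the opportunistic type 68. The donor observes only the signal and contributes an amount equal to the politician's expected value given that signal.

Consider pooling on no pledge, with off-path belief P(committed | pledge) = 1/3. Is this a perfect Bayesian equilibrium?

At the pooled signal (no pledge) the donor holds the prior 2/3 and pays 2/3·441 + 1/3·114 = 332. Off-path (pledge) belief 1/3 gives 1/3·441 + 2/3·114 = 223.
Committed: no pledge gives 332 − 65 = 267; pledge gives 223 − 79 = 144. Stays. ✓
Opportunistic: no pledge gives 332 − 68 = 264; pledge gives 223 − 500 = -277. Stays. ✓

Yes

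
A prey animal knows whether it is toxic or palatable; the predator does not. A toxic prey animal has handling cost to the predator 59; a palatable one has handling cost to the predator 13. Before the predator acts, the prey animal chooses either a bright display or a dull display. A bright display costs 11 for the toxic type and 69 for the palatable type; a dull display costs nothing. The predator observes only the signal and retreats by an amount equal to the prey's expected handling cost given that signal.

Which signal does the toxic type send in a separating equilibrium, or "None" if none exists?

Try toxic → bright display, palatable → dull display:
  If types separate, bright display earns payment 59 and dull display earns 13.
  Toxic: bright display gives 59 − 11 = 48; dull display gives 13 − 0 = 13. No deviation. ✓
  Palatable: dull display gives 13 − 0 = 13; bright display gives 59 − 69 = -10. No deviation. ✓
Both hold — the toxic type sends bright display.

bright display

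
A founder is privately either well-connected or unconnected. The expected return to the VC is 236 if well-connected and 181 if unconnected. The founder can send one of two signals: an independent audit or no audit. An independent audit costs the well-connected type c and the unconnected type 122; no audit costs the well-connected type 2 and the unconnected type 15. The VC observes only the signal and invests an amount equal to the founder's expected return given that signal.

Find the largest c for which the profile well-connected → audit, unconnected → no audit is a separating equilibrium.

57

Under separation: audit → well-connected (pays 236); no audit → unconnected (pays 181).
Unconnected: 181 − 15 = 166 ≥ 236 − 122 = 114. Holds regardless of c. ✓
Well-connected: 236 − c ≥ 181 − 2, so c ≤ 236 − 179 = 57.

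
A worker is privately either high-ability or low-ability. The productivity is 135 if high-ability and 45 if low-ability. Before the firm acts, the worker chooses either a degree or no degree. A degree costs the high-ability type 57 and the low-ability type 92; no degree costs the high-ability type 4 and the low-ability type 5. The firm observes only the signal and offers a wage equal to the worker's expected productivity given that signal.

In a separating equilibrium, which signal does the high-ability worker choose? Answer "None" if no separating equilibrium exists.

None

Try high-ability → degree, low-ability → no degree:
  Under separation the firm infers type exactly: degree → high-ability (pays 135), no degree → low-ability (pays 45).
  High-ability: degree gives 135 − 57 = 78; no degree gives 45 − 4 = 41. No deviation. ✓
  Low-ability: no degree gives 45 − 5 = 40; degree gives 135 − 92 = 43. Would deviate. ✗
Try high-ability → no degree, low-ability → degree:
  Under separation the firm infers type exactly: no degree → high-ability (pays 135), degree → low-ability (pays 45).
  High-ability: no degree gives 135 − 4 = 131; degree gives 45 − 57 = -12. No deviation. ✓
  Low-ability: degree gives 45 − 92 = -47; no degree gives 135 − 5 = 130. Would deviate. ✗
Neither assignment is incentive-compatible.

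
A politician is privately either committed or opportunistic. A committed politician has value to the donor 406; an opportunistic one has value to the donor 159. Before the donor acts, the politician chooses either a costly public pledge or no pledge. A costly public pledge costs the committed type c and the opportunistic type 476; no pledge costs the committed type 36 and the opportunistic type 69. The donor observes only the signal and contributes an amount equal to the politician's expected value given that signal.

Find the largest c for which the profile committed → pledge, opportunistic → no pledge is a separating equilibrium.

Under separation: pledge → committed (pays 406); no pledge → opportunistic (pays 159).
Opportunistic: 159 − 69 = 90 ≥ 406 − 476 = -70. Holds regardless of c. ✓
Committed: 406 − c ≥ 159 − 36, so c ≤ 406 − 123 = 283.

283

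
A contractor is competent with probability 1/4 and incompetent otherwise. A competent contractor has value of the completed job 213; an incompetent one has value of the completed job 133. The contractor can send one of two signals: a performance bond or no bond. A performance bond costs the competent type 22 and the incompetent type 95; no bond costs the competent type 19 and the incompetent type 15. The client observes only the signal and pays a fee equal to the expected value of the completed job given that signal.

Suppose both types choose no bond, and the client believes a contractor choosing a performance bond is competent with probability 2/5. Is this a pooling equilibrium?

At the pooled signal (no bond) the client holds the prior 1/4 and pays 1/4·213 + 3/4·133 = 153. Off-path (bond) belief 2/5 gives 2/5·213 + 3/5·133 = 165.
Competent: no bond gives 153 − 19 = 134; bond gives 165 − 22 = 143. Deviates. ✗
Incompetent: no bond gives 153 − 15 = 138; bond gives 165 − 95 = 70. Stays. ✓

No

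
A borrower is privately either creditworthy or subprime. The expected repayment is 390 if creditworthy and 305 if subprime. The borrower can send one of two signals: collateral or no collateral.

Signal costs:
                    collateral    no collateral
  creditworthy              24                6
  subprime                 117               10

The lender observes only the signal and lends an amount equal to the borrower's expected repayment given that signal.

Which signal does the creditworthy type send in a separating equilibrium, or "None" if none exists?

collateral

Try creditworthy → collateral, subprime → no collateral:
  Under separation the lender infers type exactly: collateral → creditworthy (pays 390), no collateral → subprime (pays 305).
  Creditworthy: collateral gives 390 − 24 = 366; no collateral gives 305 − 6 = 299. No deviation. ✓
  Subprime: no collateral gives 305 − 10 = 295; collateral gives 390 − 117 = 273. No deviation. ✓
Both hold — the creditworthy type sends collateral.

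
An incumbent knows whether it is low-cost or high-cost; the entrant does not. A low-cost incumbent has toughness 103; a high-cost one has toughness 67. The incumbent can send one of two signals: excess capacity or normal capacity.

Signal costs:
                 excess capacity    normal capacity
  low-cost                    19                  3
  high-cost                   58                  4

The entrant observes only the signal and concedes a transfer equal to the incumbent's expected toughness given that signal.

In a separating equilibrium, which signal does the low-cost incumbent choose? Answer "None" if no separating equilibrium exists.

excess capacity

Try low-cost → excess capacity, high-cost → normal capacity:
  If types separate, excess capacity earns payment 103 and normal capacity earns 67.
  Low-cost: excess capacity gives 103 − 19 = 84; normal capacity gives 67 − 3 = 64. No deviation. ✓
  High-cost: normal capacity gives 67 − 4 = 63; excess capacity gives 103 − 58 = 45. No deviation. ✓
Both hold — the low-cost type sends excess capacity.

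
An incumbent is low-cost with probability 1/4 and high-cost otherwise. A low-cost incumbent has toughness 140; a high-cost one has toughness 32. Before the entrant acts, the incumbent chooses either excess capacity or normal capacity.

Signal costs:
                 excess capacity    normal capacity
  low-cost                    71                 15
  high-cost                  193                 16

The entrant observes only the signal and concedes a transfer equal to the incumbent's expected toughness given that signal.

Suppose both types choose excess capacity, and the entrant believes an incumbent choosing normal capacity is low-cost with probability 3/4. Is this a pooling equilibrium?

No

At the pooled signal (excess capacity) the entrant holds the prior 1/4 and pays 1/4·140 + 3/4·32 = 59. Off-path (normal capacity) belief 3/4 gives 3/4·140 + 1/4·32 = 113.
Low-cost: excess capacity gives 59 − 71 = -12; normal capacity gives 113 − 15 = 98. Deviates. ✗
High-cost: excess capacity gives 59 − 193 = -134; normal capacity gives 113 − 16 = 97. Deviates. ✗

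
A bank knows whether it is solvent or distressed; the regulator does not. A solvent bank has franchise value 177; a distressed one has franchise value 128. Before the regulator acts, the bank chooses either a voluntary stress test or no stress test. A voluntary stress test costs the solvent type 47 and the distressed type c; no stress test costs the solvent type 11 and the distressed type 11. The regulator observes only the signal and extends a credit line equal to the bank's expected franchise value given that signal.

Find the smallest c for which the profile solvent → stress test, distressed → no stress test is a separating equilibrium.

60

Under separation: stress test → solvent (pays 177); no stress test → distressed (pays 128).
Solvent: 177 − 47 = 130 ≥ 128 − 11 = 117. Holds regardless of c. ✓
Distressed: 128 − 11 ≥ 177 − c, so c ≥ 177 − 117 = 60.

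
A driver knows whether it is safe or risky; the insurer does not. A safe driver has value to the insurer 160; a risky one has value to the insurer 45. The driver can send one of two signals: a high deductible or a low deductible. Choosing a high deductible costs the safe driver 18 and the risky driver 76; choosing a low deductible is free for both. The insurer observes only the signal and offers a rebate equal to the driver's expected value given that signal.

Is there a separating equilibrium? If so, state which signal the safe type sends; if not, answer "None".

Try safe → high deductible, risky → low deductible:
  Under separation the insurer infers type exactly: high deductible → safe (pays 160), low deductible → risky (pays 45).
  Safe: high deductible gives 160 − 18 = 142; low deductible gives 45 − 0 = 45. No deviation. ✓
  Risky: low deductible gives 45 − 0 = 45; high deductible gives 160 − 76 = 84. Would deviate. ✗
Try safe → low deductible, risky → high deductible:
  Under separation the insurer infers type exactly: low deductible → safe (pays 160), high deductible → risky (pays 45).
  Safe: low deductible gives 160 − 0 = 160; high deductible gives 45 − 18 = 27. No deviation. ✓
  Risky: high deductible gives 45 − 76 = -31; low deductible gives 160 − 0 = 160. Would deviate. ✗
Neither assignment is incentive-compatible.

None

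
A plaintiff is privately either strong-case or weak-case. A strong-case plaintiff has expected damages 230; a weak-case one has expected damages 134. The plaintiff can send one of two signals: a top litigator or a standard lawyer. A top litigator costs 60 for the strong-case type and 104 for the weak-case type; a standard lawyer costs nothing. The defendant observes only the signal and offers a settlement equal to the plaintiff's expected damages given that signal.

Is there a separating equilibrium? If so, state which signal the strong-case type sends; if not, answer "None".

top litigator

Try strong-case → top litigator, weak-case → standard lawyer:
  Under separation the defendant infers type exactly: top litigator → strong-case (pays 230), standard lawyer → weak-case (pays 134).
  Strong-case: top litigator gives 230 − 60 = 170; standard lawyer gives 134 − 0 = 134. No deviation. ✓
  Weak-case: standard lawyer gives 134 − 0 = 134; top litigator gives 230 − 104 = 126. No deviation. ✓
Both hold — the strong-case type sends top litigator.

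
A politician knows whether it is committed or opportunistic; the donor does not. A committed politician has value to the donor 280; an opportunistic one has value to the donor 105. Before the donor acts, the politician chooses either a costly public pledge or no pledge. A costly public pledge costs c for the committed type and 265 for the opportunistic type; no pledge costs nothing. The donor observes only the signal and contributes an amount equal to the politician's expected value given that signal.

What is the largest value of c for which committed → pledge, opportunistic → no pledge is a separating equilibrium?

175

Under separation: pledge → committed (pays 280); no pledge → opportunistic (pays 105).
Opportunistic: 105 − 0 = 105 ≥ 280 − 265 = 15. Holds regardless of c. ✓
Committed: 280 − c ≥ 105 − 0, so c ≤ 280 − 105 = 175.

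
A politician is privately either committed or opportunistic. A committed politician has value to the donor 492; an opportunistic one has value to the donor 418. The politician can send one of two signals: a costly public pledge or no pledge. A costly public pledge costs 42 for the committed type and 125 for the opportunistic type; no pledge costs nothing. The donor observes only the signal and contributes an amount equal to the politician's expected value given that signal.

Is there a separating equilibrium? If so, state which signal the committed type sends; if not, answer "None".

Try committed → pledge, opportunistic → no pledge:
  If types separate, pledge earns payment 492 and no pledge earns 418.
  Committed: pledge gives 492 − 42 = 450; no pledge gives 418 − 0 = 418. No deviation. ✓
  Opportunistic: no pledge gives 418 − 0 = 418; pledge gives 492 − 125 = 367. No deviation. ✓
Both hold — the committed type sends pledge.

pledge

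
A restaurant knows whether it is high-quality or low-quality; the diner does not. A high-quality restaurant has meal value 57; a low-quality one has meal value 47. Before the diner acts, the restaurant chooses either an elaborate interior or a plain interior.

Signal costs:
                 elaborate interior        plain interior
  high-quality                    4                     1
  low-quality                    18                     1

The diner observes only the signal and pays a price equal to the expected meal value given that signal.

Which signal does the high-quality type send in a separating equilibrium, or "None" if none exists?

Try high-quality → elaborate interior, low-quality → plain interior:
  Under separation the diner infers type exactly: elaborate interior → high-quality (pays 57), plain interior → low-quality (pays 47).
  High-quality: elaborate interior gives 57 − 4 = 53; plain interior gives 47 − 1 = 46. No deviation. ✓
  Low-quality: plain interior gives 47 − 1 = 46; elaborate interior gives 57 − 18 = 39. No deviation. ✓
Both hold — the high-quality type sends elaborate interior.

elaborate interior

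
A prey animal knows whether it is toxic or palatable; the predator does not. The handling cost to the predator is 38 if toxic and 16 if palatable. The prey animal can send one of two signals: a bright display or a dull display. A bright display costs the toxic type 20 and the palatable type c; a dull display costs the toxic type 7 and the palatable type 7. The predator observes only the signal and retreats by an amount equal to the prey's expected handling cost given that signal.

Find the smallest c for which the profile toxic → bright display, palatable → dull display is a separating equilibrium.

Under separation: bright display → toxic (pays 38); dull display → palatable (pays 16).
Toxic: 38 − 20 = 18 ≥ 16 − 7 = 9. Holds regardless of c. ✓
Palatable: 16 − 7 ≥ 38 − c, so c ≥ 38 − 9 = 29.

29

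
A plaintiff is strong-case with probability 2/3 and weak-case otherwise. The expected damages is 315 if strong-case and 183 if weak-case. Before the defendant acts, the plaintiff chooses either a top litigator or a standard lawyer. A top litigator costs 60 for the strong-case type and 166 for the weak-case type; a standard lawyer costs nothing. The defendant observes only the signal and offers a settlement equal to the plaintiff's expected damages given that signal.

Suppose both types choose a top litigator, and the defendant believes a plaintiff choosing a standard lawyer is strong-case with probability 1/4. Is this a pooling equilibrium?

No

At the pooled signal (top litigator) the defendant holds the prior 2/3 and pays 2/3·315 + 1/3·183 = 271. Off-path (standard lawyer) belief 1/4 gives 1/4·315 + 3/4·183 = 216.
Strong-case: top litigator gives 271 − 60 = 211; standard lawyer gives 216 − 0 = 216. Deviates. ✗
Weak-case: top litigator gives 271 − 166 = 105; standard lawyer gives 216 − 0 = 216. Deviates. ✗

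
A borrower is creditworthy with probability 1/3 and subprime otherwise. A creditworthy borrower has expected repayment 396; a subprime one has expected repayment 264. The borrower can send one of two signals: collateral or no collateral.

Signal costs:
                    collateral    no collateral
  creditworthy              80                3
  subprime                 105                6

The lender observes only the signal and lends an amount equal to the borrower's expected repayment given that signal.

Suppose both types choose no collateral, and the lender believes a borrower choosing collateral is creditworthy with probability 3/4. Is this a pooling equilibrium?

Yes

At the pooled signal (no collateral) the lender holds the prior 1/3 and pays 1/3·396 + 2/3·264 = 308. Off-path (collateral) belief 3/4 gives 3/4·396 + 1/4·264 = 363.
Creditworthy: no collateral gives 308 − 3 = 305; collateral gives 363 − 80 = 283. Stays. ✓
Subprime: no collateral gives 308 − 6 = 302; collateral gives 363 − 105 = 258. Stays. ✓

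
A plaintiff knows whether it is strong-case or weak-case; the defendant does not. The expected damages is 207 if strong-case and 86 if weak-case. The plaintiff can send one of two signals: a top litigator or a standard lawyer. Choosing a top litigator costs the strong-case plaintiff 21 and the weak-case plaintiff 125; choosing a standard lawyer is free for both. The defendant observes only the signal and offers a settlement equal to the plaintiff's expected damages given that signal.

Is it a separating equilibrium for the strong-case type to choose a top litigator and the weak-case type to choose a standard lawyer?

If types separate, top litigator earns payment 207 and standard lawyer earns 86.
Strong-case: top litigator gives 207 − 21 = 186; standard lawyer gives 86 − 0 = 86. No deviation. ✓
Weak-case: standard lawyer gives 86 − 0 = 86; top litigator gives 207 − 125 = 82. No deviation. ✓
Neither type gains from mimicking the other.

Yes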